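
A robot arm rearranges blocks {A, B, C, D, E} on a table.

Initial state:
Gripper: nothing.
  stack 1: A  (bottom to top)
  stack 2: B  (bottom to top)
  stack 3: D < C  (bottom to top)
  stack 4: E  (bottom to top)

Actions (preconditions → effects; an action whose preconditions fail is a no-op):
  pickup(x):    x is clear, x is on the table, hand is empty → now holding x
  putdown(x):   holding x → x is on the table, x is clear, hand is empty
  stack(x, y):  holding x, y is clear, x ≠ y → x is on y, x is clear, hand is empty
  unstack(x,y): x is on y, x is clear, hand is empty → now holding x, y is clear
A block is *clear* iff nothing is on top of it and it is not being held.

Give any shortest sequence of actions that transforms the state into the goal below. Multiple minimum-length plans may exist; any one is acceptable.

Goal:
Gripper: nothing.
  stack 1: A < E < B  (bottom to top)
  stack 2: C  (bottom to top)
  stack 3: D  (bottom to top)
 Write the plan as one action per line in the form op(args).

step 1 (pickup(E)): towers=[A; B; D/C] holding=E
step 2 (stack(E, A)): towers=[A/E; B; D/C] holding=-
step 3 (pickup(B)): towers=[A/E; D/C] holding=B
step 4 (stack(B, E)): towers=[A/E/B; D/C] holding=-
step 5 (unstack(C, D)): towers=[A/E/B; D] holding=C
step 6 (putdown(C)): towers=[A/E/B; C; D] holding=-
goal check: towers=[A/E/B; C; D] holding=- — reached (length 6, optimal by BFS)

pickup(E)
stack(E, A)
pickup(B)
stack(B, E)
unstack(C, D)
putdown(C)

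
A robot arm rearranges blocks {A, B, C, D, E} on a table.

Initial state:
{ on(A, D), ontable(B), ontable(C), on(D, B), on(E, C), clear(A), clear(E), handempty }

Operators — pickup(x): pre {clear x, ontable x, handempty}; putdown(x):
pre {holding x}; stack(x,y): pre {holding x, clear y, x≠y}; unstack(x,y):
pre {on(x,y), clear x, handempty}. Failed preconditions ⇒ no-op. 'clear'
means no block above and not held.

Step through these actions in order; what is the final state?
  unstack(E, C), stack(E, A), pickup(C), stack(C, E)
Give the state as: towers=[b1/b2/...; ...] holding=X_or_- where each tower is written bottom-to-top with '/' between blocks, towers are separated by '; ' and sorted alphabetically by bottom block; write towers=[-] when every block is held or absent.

towers=[B/D/A/E/C] holding=-

step 1 (unstack(E, C)): towers=[B/D/A; C] holding=E
step 2 (stack(E, A)): towers=[B/D/A/E; C] holding=-
step 3 (pickup(C)): towers=[B/D/A/E] holding=C
step 4 (stack(C, E)): towers=[B/D/A/E/C] holding=-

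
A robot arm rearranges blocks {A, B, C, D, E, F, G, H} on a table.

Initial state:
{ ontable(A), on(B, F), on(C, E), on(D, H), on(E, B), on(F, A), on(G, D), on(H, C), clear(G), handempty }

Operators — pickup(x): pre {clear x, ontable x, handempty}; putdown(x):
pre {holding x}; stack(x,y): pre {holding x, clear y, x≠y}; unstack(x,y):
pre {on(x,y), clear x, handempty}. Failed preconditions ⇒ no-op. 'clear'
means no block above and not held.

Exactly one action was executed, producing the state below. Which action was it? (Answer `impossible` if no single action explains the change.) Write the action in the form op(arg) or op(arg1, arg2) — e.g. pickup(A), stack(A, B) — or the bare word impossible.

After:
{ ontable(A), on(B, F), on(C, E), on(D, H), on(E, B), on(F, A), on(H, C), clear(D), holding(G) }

unstack(G, D)

target: towers=[A/F/B/E/C/H/D] holding=G
     unstack(G, D) → towers=[A/F/B/E/C/H/D] holding=G  ← match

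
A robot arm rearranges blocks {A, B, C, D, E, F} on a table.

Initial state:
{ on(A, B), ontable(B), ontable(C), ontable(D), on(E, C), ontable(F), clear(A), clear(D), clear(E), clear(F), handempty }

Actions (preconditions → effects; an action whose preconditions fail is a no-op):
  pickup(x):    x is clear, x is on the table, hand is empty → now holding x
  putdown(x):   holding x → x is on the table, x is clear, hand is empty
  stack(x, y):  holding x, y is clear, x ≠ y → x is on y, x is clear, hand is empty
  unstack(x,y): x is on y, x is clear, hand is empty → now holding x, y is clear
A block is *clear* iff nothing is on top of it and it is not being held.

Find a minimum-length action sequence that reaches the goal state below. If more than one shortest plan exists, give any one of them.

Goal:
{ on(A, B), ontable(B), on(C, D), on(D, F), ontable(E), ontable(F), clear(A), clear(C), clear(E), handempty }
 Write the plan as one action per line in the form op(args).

pickup(D)
stack(D, F)
unstack(E, C)
putdown(E)
pickup(C)
stack(C, D)

step 1 (pickup(D)): towers=[B/A; C/E; F] holding=D
step 2 (stack(D, F)): towers=[B/A; C/E; F/D] holding=-
step 3 (unstack(E, C)): towers=[B/A; C; F/D] holding=E
step 4 (putdown(E)): towers=[B/A; C; E; F/D] holding=-
step 5 (pickup(C)): towers=[B/A; E; F/D] holding=C
step 6 (stack(C, D)): towers=[B/A; E; F/D/C] holding=-
goal check: towers=[B/A; E; F/D/C] holding=- — reached (length 6, optimal by BFS)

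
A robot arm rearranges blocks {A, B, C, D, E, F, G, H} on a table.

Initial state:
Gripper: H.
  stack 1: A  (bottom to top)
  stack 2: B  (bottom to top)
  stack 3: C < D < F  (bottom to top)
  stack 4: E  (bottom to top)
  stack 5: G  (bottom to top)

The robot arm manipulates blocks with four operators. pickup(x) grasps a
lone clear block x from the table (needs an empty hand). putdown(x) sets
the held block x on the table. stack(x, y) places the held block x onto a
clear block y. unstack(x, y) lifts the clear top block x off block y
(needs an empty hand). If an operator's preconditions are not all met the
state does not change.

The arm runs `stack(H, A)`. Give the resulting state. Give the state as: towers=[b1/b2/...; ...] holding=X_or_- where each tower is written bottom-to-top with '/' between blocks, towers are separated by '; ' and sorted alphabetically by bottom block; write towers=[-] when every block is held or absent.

towers=[A/H; B; C/D/F; E; G] holding=-

before: towers=[A; B; C/D/F; E; G] holding=H
pre[stack(H, A)]: holding(H) ok, clear(A) ok, H≠A ok
all met → apply stack(H, A)
after:  towers=[A/H; B; C/D/F; E; G] holding=-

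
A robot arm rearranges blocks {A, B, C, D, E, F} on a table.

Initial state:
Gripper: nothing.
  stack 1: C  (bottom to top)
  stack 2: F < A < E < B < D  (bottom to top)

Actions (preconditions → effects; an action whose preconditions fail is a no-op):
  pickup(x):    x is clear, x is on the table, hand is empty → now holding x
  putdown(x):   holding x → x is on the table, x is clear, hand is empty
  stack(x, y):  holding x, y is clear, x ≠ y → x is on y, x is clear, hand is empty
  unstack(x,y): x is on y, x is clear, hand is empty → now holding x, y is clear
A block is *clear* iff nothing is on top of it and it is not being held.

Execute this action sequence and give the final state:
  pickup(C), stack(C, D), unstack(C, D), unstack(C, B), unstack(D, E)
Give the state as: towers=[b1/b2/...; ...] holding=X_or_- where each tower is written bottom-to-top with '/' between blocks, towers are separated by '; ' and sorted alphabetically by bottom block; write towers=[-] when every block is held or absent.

step 1 (pickup(C)): towers=[F/A/E/B/D] holding=C
step 2 (stack(C, D)): towers=[F/A/E/B/D/C] holding=-
step 3 (unstack(C, D)): towers=[F/A/E/B/D] holding=C
step 4 (unstack(C, B)) [no-op]: towers=[F/A/E/B/D] holding=C
step 5 (unstack(D, E)) [no-op]: towers=[F/A/E/B/D] holding=C

towers=[F/A/E/B/D] holding=C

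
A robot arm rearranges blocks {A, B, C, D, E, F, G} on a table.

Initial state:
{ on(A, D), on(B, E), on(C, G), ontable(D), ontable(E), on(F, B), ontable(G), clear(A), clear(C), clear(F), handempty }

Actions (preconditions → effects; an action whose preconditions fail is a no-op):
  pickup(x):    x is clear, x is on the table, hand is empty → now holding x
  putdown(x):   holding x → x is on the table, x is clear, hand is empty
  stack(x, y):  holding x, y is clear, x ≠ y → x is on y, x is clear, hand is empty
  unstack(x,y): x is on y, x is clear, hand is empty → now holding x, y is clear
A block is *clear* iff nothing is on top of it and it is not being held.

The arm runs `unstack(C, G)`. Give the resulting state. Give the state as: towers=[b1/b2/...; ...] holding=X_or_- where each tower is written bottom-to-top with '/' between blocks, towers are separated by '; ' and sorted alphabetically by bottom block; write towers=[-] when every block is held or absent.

before: towers=[D/A; E/B/F; G/C] holding=-
pre[unstack(C, G)]: on(C,G) yes, clear(C) yes, handempty yes
all met → apply unstack(C, G)
after:  towers=[D/A; E/B/F; G] holding=C

towers=[D/A; E/B/F; G] holding=C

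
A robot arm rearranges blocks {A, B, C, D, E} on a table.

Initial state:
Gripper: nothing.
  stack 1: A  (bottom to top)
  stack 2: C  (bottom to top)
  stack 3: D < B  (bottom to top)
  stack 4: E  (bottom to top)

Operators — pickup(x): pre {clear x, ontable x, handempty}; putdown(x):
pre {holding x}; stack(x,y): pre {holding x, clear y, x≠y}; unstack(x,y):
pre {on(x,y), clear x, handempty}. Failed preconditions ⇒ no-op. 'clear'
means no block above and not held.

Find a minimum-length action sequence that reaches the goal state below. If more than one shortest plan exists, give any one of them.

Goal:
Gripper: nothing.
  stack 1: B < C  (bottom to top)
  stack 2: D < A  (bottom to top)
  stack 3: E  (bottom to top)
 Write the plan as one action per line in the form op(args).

step 1 (unstack(B, D)): towers=[A; C; D; E] holding=B
step 2 (putdown(B)): towers=[A; B; C; D; E] holding=-
step 3 (pickup(A)): towers=[B; C; D; E] holding=A
step 4 (stack(A, D)): towers=[B; C; D/A; E] holding=-
step 5 (pickup(C)): towers=[B; D/A; E] holding=C
step 6 (stack(C, B)): towers=[B/C; D/A; E] holding=-
goal check: towers=[B/C; D/A; E] holding=- — reached (length 6, optimal by BFS)

unstack(B, D)
putdown(B)
pickup(A)
stack(A, D)
pickup(C)
stack(C, B)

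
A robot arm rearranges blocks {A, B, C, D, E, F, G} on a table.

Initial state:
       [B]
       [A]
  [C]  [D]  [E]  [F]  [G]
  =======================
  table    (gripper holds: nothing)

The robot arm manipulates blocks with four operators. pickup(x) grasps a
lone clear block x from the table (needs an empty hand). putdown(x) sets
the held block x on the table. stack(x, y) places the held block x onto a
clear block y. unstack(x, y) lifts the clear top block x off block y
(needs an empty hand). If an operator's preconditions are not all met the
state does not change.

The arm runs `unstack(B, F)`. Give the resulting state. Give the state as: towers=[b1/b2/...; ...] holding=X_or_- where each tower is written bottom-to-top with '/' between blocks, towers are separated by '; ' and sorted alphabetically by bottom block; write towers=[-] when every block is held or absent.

before: towers=[C; D/A/B; E; F; G] holding=-
pre[unstack(B, F)]: on(B,F) fail, clear(B) ok, handempty ok
on(B,F) unmet → unstack(B, F) is a no-op
after:  towers=[C; D/A/B; E; F; G] holding=-

towers=[C; D/A/B; E; F; G] holding=-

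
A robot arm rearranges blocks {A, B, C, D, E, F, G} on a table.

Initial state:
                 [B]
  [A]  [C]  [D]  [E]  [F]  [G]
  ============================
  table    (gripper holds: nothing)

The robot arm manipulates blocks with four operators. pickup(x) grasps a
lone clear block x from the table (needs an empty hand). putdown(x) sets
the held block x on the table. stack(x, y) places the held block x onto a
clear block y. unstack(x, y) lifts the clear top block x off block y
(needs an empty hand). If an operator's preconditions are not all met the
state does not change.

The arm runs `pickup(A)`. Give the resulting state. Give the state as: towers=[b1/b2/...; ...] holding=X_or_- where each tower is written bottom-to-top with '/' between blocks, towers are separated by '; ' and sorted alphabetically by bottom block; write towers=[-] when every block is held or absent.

towers=[C; D; E/B; F; G] holding=A

before: towers=[A; C; D; E/B; F; G] holding=-
pre[pickup(A)]: clear(A) yes, ontable(A) yes, handempty yes
all met → apply pickup(A)
after:  towers=[C; D; E/B; F; G] holding=A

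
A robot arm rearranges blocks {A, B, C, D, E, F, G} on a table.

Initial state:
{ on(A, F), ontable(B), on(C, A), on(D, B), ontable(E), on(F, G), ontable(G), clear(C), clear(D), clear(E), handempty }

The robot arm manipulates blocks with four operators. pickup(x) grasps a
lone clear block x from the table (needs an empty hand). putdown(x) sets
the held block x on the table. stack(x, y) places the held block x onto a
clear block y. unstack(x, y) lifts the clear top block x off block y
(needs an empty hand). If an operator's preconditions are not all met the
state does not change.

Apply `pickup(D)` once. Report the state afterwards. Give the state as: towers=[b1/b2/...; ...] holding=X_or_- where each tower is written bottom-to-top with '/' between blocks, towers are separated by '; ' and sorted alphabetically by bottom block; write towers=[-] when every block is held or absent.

towers=[B/D; E; G/F/A/C] holding=-

before: towers=[B/D; E; G/F/A/C] holding=-
pre[pickup(D)]: clear(D) yes, ontable(D) no, handempty yes
ontable(D) unmet → pickup(D) is a no-op
after:  towers=[B/D; E; G/F/A/C] holding=-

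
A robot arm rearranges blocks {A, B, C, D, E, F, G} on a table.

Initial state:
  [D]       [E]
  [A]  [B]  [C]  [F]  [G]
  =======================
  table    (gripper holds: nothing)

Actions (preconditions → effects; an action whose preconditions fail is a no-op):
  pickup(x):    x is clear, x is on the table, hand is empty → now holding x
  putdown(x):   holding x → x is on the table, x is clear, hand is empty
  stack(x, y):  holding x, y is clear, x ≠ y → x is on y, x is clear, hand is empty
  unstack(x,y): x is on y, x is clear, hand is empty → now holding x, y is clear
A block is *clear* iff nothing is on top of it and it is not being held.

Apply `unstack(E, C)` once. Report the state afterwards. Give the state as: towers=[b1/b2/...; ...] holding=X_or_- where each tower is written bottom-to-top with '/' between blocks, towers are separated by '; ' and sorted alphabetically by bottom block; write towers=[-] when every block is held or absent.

towers=[A/D; B; C; F; G] holding=E

before: towers=[A/D; B; C/E; F; G] holding=-
pre[unstack(E, C)]: on(E,C) ok, clear(E) ok, handempty ok
all met → apply unstack(E, C)
after:  towers=[A/D; B; C; F; G] holding=E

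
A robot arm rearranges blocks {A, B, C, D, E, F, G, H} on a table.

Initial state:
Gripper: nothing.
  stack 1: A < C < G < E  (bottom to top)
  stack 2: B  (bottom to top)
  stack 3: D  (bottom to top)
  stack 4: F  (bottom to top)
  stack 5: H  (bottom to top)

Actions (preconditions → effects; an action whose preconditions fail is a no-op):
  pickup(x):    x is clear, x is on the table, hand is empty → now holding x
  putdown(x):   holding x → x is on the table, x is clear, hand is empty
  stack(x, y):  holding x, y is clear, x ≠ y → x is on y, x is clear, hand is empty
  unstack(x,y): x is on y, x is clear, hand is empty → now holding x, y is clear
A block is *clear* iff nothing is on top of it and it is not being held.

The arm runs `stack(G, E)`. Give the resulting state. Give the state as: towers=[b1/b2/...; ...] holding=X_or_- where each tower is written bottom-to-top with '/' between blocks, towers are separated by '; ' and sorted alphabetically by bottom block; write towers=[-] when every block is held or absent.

before: towers=[A/C/G/E; B; D; F; H] holding=-
pre[stack(G, E)]: holding(G) fail, clear(E) ok, G≠E ok
holding(G) unmet → stack(G, E) is a no-op
after:  towers=[A/C/G/E; B; D; F; H] holding=-

towers=[A/C/G/E; B; D; F; H] holding=-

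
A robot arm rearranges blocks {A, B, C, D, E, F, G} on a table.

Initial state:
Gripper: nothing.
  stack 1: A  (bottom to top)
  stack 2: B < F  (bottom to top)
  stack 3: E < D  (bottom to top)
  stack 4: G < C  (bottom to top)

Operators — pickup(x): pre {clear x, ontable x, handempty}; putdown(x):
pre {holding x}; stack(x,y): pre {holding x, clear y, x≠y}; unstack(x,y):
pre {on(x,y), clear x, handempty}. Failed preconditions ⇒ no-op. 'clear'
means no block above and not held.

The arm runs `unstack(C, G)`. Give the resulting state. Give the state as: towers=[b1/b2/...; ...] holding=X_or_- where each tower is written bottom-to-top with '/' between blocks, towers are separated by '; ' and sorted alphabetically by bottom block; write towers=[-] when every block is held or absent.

towers=[A; B/F; E/D; G] holding=C

before: towers=[A; B/F; E/D; G/C] holding=-
pre[unstack(C, G)]: on(C,G) ok, clear(C) ok, handempty ok
all met → apply unstack(C, G)
after:  towers=[A; B/F; E/D; G] holding=C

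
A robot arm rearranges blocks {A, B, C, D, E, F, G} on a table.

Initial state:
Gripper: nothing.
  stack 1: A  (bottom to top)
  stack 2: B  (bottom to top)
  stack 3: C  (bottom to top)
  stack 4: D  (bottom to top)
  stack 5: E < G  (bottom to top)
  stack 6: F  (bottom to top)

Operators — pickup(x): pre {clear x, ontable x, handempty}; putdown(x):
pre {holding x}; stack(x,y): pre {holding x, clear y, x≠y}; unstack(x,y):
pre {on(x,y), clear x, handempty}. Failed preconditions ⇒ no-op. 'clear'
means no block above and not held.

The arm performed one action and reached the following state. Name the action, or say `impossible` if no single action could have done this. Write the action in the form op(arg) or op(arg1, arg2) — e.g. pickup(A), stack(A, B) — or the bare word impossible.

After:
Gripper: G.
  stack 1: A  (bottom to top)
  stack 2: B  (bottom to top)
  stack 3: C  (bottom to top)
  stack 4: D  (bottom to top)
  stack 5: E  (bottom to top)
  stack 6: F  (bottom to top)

unstack(G, E)

target: towers=[A; B; C; D; E; F] holding=G
         pickup(B) → towers=[A; C; D; E/G; F] holding=B
         pickup(F) → towers=[A; B; C; D; E/G] holding=F
     unstack(G, E) → towers=[A; B; C; D; E; F] holding=G  ← match
         pickup(D) → towers=[A; B; C; E/G; F] holding=D
         pickup(A) → towers=[B; C; D; E/G; F] holding=A
         pickup(C) → towers=[A; B; D; E/G; F] holding=C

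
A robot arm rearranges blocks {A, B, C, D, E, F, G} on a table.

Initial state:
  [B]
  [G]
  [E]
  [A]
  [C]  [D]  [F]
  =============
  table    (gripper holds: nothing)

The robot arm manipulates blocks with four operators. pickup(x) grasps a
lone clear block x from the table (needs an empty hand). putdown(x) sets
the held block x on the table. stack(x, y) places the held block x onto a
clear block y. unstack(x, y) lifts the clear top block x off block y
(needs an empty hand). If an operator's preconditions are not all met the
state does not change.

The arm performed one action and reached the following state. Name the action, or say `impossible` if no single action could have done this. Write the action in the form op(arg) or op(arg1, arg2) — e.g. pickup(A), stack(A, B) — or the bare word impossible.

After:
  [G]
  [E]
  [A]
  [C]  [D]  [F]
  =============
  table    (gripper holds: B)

target: towers=[C/A/E/G; D; F] holding=B
     unstack(B, G) → towers=[C/A/E/G; D; F] holding=B  ← match
         pickup(F) → towers=[C/A/E/G/B; D] holding=F
         pickup(D) → towers=[C/A/E/G/B; F] holding=D

unstack(B, G)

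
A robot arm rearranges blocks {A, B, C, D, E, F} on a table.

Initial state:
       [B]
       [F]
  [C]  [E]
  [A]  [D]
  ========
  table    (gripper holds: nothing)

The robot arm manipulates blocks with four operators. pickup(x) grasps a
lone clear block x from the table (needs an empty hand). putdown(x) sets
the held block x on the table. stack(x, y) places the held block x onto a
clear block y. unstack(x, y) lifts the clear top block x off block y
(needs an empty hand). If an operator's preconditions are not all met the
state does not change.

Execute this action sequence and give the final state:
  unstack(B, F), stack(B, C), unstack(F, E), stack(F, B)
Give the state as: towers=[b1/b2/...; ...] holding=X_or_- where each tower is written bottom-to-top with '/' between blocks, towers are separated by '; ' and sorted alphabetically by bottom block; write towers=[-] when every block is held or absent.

towers=[A/C/B/F; D/E] holding=-

step 1 (unstack(B, F)): towers=[A/C; D/E/F] holding=B
step 2 (stack(B, C)): towers=[A/C/B; D/E/F] holding=-
step 3 (unstack(F, E)): towers=[A/C/B; D/E] holding=F
step 4 (stack(F, B)): towers=[A/C/B/F; D/E] holding=-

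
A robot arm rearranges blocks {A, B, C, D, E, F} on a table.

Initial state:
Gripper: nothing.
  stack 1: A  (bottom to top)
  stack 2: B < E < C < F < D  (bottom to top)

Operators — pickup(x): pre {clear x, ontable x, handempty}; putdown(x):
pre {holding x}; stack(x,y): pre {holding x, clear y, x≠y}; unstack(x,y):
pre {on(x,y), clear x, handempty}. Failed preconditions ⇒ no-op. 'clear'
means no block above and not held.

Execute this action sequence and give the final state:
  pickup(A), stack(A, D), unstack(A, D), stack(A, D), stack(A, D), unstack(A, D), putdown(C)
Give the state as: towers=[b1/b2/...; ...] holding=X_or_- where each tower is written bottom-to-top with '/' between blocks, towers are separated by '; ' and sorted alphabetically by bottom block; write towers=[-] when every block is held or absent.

step 1 (pickup(A)): towers=[B/E/C/F/D] holding=A
step 2 (stack(A, D)): towers=[B/E/C/F/D/A] holding=-
step 3 (unstack(A, D)): towers=[B/E/C/F/D] holding=A
step 4 (stack(A, D)): towers=[B/E/C/F/D/A] holding=-
step 5 (stack(A, D)) [no-op]: towers=[B/E/C/F/D/A] holding=-
step 6 (unstack(A, D)): towers=[B/E/C/F/D] holding=A
step 7 (putdown(C)) [no-op]: towers=[B/E/C/F/D] holding=A

towers=[B/E/C/F/D] holding=A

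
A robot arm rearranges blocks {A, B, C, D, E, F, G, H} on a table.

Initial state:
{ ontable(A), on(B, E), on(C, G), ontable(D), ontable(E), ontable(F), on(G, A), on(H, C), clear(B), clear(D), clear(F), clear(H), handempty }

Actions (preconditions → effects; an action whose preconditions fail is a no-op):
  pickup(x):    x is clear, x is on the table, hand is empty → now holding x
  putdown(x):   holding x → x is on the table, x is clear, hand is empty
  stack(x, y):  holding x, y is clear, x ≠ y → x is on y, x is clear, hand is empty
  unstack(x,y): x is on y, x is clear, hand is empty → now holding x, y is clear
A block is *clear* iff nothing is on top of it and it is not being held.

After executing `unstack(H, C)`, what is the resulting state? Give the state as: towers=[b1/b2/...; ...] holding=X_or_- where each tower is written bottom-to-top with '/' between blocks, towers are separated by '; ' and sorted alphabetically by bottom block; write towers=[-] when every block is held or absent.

towers=[A/G/C; D; E/B; F] holding=H

before: towers=[A/G/C/H; D; E/B; F] holding=-
pre[unstack(H, C)]: on(H,C) ok, clear(H) ok, handempty ok
all met → apply unstack(H, C)
after:  towers=[A/G/C; D; E/B; F] holding=H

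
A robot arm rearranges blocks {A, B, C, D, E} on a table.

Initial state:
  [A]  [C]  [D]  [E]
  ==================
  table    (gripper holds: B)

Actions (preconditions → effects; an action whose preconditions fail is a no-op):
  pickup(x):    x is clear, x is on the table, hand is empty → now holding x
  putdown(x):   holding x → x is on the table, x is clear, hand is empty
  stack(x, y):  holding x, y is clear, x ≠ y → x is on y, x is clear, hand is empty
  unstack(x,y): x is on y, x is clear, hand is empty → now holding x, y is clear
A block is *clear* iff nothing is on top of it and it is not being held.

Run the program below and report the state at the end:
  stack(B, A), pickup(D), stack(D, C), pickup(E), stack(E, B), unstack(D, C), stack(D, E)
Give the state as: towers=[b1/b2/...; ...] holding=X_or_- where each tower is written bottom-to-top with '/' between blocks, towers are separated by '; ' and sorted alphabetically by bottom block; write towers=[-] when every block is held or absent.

step 1 (stack(B, A)): towers=[A/B; C; D; E] holding=-
step 2 (pickup(D)): towers=[A/B; C; E] holding=D
step 3 (stack(D, C)): towers=[A/B; C/D; E] holding=-
step 4 (pickup(E)): towers=[A/B; C/D] holding=E
step 5 (stack(E, B)): towers=[A/B/E; C/D] holding=-
step 6 (unstack(D, C)): towers=[A/B/E; C] holding=D
step 7 (stack(D, E)): towers=[A/B/E/D; C] holding=-

towers=[A/B/E/D; C] holding=-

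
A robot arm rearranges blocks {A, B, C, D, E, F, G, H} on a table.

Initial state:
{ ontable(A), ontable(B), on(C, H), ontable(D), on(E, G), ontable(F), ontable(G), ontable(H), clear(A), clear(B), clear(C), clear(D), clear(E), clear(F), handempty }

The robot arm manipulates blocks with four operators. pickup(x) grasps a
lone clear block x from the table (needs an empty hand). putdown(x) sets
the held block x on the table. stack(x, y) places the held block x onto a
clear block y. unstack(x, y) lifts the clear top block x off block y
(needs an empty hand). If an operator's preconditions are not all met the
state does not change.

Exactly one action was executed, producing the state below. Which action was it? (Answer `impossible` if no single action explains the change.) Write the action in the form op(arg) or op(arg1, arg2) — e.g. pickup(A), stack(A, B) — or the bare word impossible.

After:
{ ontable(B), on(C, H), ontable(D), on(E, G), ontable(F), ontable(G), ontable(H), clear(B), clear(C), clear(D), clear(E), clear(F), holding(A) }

target: towers=[B; D; F; G/E; H/C] holding=A
         pickup(A) → towers=[B; D; F; G/E; H/C] holding=A  ← match
     unstack(E, G) → towers=[A; B; D; F; G; H/C] holding=E
         pickup(B) → towers=[A; D; F; G/E; H/C] holding=B
         pickup(F) → towers=[A; B; D; G/E; H/C] holding=F
         pickup(D) → towers=[A; B; F; G/E; H/C] holding=D
     unstack(C, H) → towers=[A; B; D; F; G/E; H] holding=C

pickup(A)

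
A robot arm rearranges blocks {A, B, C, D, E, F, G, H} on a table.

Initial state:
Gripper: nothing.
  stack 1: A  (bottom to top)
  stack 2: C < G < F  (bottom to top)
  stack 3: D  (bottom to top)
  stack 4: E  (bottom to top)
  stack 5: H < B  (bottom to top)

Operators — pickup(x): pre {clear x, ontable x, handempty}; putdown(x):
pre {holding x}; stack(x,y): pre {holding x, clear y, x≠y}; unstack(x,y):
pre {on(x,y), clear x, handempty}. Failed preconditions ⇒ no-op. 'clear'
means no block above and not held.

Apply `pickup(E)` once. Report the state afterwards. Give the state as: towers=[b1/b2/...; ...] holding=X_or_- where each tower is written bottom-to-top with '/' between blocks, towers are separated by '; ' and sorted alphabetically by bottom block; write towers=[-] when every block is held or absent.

towers=[A; C/G/F; D; H/B] holding=E

before: towers=[A; C/G/F; D; E; H/B] holding=-
pre[pickup(E)]: clear(E) ok, ontable(E) ok, handempty ok
all met → apply pickup(E)
after:  towers=[A; C/G/F; D; H/B] holding=E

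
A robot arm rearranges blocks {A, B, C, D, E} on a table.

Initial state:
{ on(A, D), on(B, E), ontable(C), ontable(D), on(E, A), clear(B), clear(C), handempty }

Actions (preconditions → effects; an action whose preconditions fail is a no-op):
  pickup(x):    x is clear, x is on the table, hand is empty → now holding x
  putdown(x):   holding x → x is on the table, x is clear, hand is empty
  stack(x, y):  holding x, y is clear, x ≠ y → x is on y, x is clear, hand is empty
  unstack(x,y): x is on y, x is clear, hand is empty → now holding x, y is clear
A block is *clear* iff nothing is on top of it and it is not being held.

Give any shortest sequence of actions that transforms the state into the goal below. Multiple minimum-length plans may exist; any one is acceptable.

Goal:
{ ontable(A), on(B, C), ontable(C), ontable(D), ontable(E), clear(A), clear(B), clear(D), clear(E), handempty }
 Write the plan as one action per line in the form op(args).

step 1 (unstack(B, E)): towers=[C; D/A/E] holding=B
step 2 (stack(B, C)): towers=[C/B; D/A/E] holding=-
step 3 (unstack(E, A)): towers=[C/B; D/A] holding=E
step 4 (putdown(E)): towers=[C/B; D/A; E] holding=-
step 5 (unstack(A, D)): towers=[C/B; D; E] holding=A
step 6 (putdown(A)): towers=[A; C/B; D; E] holding=-
goal check: towers=[A; C/B; D; E] holding=- — reached (length 6, optimal by BFS)

unstack(B, E)
stack(B, C)
unstack(E, A)
putdown(E)
unstack(A, D)
putdown(A)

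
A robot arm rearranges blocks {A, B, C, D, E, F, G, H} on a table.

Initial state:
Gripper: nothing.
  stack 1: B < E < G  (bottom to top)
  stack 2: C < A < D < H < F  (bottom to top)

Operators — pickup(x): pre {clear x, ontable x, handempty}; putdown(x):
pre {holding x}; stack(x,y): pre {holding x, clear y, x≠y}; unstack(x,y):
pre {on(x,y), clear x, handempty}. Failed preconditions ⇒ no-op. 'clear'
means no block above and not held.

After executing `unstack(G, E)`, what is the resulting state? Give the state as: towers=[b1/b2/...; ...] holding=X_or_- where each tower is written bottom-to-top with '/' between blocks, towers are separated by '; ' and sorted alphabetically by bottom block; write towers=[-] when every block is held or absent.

before: towers=[B/E/G; C/A/D/H/F] holding=-
pre[unstack(G, E)]: on(G,E) ✓, clear(G) ✓, handempty ✓
all met → apply unstack(G, E)
after:  towers=[B/E; C/A/D/H/F] holding=G

towers=[B/E; C/A/D/H/F] holding=G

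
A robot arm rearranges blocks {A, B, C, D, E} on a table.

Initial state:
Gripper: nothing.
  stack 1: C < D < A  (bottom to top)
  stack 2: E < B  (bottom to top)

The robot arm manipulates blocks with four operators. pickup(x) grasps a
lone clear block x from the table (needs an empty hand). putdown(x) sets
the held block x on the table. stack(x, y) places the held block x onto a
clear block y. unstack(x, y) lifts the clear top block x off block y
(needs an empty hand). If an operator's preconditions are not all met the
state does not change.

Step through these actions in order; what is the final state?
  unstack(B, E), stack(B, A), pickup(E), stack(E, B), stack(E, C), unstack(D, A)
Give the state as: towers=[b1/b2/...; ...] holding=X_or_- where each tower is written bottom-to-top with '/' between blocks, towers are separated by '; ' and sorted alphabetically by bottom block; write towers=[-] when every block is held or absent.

towers=[C/D/A/B/E] holding=-

step 1 (unstack(B, E)): towers=[C/D/A; E] holding=B
step 2 (stack(B, A)): towers=[C/D/A/B; E] holding=-
step 3 (pickup(E)): towers=[C/D/A/B] holding=E
step 4 (stack(E, B)): towers=[C/D/A/B/E] holding=-
step 5 (stack(E, C)) [no-op]: towers=[C/D/A/B/E] holding=-
step 6 (unstack(D, A)) [no-op]: towers=[C/D/A/B/E] holding=-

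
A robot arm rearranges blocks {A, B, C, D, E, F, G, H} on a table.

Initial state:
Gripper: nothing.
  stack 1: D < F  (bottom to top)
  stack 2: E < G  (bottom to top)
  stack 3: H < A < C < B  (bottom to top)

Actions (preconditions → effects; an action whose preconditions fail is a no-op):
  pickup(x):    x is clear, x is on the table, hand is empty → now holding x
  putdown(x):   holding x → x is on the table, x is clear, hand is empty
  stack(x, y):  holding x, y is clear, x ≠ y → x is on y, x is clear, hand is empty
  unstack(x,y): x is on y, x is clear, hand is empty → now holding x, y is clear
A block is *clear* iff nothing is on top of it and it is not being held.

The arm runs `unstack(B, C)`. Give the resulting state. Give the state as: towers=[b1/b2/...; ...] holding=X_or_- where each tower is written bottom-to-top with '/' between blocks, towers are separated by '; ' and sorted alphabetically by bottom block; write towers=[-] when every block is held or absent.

before: towers=[D/F; E/G; H/A/C/B] holding=-
pre[unstack(B, C)]: on(B,C) yes, clear(B) yes, handempty yes
all met → apply unstack(B, C)
after:  towers=[D/F; E/G; H/A/C] holding=B

towers=[D/F; E/G; H/A/C] holding=B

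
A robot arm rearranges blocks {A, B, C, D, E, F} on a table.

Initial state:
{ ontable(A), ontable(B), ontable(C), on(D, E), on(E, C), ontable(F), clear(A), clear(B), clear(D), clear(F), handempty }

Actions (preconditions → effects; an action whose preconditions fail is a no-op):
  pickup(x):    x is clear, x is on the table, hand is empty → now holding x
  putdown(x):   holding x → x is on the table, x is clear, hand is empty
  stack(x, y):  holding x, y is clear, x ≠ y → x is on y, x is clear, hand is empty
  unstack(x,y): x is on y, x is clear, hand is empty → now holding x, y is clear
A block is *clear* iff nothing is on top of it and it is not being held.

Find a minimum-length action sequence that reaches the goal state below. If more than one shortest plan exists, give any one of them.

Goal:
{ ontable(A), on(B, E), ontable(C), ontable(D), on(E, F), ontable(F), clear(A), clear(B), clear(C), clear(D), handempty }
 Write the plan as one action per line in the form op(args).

unstack(D, E)
putdown(D)
unstack(E, C)
stack(E, F)
pickup(B)
stack(B, E)

step 1 (unstack(D, E)): towers=[A; B; C/E; F] holding=D
step 2 (putdown(D)): towers=[A; B; C/E; D; F] holding=-
step 3 (unstack(E, C)): towers=[A; B; C; D; F] holding=E
step 4 (stack(E, F)): towers=[A; B; C; D; F/E] holding=-
step 5 (pickup(B)): towers=[A; C; D; F/E] holding=B
step 6 (stack(B, E)): towers=[A; C; D; F/E/B] holding=-
goal check: towers=[A; C; D; F/E/B] holding=- — reached (length 6, optimal by BFS)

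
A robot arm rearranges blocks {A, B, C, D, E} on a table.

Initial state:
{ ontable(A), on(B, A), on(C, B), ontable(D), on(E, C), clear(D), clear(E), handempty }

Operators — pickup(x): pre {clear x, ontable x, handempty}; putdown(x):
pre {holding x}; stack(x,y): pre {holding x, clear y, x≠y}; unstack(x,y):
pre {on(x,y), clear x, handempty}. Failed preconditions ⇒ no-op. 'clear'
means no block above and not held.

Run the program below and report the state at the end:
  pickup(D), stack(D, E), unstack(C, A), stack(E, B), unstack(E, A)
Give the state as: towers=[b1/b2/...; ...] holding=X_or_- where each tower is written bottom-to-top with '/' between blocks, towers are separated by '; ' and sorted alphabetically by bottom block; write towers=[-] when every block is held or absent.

step 1 (pickup(D)): towers=[A/B/C/E] holding=D
step 2 (stack(D, E)): towers=[A/B/C/E/D] holding=-
step 3 (unstack(C, A)) [no-op]: towers=[A/B/C/E/D] holding=-
step 4 (stack(E, B)) [no-op]: towers=[A/B/C/E/D] holding=-
step 5 (unstack(E, A)) [no-op]: towers=[A/B/C/E/D] holding=-

towers=[A/B/C/E/D] holding=-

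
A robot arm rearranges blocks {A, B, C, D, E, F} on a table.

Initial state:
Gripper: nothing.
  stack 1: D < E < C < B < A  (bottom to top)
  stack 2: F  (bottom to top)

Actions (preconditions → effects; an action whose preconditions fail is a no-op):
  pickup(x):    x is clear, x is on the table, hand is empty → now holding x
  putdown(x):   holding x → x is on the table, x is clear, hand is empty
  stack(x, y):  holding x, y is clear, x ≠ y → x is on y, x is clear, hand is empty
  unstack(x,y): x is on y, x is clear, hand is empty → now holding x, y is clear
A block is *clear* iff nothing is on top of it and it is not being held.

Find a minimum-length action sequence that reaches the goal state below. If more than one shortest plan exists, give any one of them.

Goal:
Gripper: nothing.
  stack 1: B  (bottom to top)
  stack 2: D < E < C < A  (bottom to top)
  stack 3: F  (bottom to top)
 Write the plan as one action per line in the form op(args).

step 1 (unstack(A, B)): towers=[D/E/C/B; F] holding=A
step 2 (putdown(A)): towers=[A; D/E/C/B; F] holding=-
step 3 (unstack(B, C)): towers=[A; D/E/C; F] holding=B
step 4 (putdown(B)): towers=[A; B; D/E/C; F] holding=-
step 5 (pickup(A)): towers=[B; D/E/C; F] holding=A
step 6 (stack(A, C)): towers=[B; D/E/C/A; F] holding=-
goal check: towers=[B; D/E/C/A; F] holding=- — reached (length 6, optimal by BFS)

unstack(A, B)
putdown(A)
unstack(B, C)
putdown(B)
pickup(A)
stack(A, C)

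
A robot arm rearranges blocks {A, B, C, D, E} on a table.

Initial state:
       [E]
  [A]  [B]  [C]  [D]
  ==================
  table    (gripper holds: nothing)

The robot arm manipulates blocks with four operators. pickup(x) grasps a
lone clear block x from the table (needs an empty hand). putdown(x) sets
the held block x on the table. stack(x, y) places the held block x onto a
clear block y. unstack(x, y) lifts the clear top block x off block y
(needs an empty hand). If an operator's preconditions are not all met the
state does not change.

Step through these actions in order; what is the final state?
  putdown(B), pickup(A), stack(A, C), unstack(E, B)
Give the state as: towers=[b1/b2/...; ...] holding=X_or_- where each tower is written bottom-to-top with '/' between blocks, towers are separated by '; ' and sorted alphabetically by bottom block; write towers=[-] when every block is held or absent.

step 1 (putdown(B)) [no-op]: towers=[A; B/E; C; D] holding=-
step 2 (pickup(A)): towers=[B/E; C; D] holding=A
step 3 (stack(A, C)): towers=[B/E; C/A; D] holding=-
step 4 (unstack(E, B)): towers=[B; C/A; D] holding=E

towers=[B; C/A; D] holding=E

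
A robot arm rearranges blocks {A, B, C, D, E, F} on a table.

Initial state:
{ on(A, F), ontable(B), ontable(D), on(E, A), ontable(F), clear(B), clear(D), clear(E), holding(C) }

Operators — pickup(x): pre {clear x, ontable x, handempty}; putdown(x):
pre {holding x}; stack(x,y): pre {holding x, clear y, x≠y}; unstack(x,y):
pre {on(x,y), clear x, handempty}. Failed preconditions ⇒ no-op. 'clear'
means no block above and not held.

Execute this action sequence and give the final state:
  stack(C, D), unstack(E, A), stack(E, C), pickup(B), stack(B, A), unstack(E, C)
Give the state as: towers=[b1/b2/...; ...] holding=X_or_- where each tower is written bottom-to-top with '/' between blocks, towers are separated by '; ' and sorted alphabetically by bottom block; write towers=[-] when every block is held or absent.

step 1 (stack(C, D)): towers=[B; D/C; F/A/E] holding=-
step 2 (unstack(E, A)): towers=[B; D/C; F/A] holding=E
step 3 (stack(E, C)): towers=[B; D/C/E; F/A] holding=-
step 4 (pickup(B)): towers=[D/C/E; F/A] holding=B
step 5 (stack(B, A)): towers=[D/C/E; F/A/B] holding=-
step 6 (unstack(E, C)): towers=[D/C; F/A/B] holding=E

towers=[D/C; F/A/B] holding=E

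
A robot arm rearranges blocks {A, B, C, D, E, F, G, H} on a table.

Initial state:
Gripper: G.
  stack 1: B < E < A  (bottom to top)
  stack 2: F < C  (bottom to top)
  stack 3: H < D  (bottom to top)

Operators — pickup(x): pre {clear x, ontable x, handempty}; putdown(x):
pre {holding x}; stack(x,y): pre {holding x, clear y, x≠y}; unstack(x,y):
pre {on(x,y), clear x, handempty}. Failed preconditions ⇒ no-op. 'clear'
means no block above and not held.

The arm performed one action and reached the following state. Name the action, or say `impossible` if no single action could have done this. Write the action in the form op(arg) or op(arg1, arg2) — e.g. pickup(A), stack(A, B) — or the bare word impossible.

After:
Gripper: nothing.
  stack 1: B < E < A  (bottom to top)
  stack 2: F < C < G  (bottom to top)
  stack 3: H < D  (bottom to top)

stack(G, C)

target: towers=[B/E/A; F/C/G; H/D] holding=-
        putdown(G) → towers=[B/E/A; F/C; G; H/D] holding=-
       stack(G, A) → towers=[B/E/A/G; F/C; H/D] holding=-
       stack(G, D) → towers=[B/E/A; F/C; H/D/G] holding=-
       stack(G, C) → towers=[B/E/A; F/C/G; H/D] holding=-  ← match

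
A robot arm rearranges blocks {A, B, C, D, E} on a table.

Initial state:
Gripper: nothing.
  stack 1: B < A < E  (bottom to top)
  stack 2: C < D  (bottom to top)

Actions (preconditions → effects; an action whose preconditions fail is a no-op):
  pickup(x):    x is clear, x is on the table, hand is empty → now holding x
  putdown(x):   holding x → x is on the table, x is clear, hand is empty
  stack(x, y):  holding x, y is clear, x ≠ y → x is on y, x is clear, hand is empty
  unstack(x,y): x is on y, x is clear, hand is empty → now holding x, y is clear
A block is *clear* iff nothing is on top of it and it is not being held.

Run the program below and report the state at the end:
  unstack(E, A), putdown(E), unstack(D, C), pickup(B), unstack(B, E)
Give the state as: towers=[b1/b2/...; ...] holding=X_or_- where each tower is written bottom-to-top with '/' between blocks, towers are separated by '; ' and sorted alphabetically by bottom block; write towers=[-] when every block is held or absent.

step 1 (unstack(E, A)): towers=[B/A; C/D] holding=E
step 2 (putdown(E)): towers=[B/A; C/D; E] holding=-
step 3 (unstack(D, C)): towers=[B/A; C; E] holding=D
step 4 (pickup(B)) [no-op]: towers=[B/A; C; E] holding=D
step 5 (unstack(B, E)) [no-op]: towers=[B/A; C; E] holding=D

towers=[B/A; C; E] holding=D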